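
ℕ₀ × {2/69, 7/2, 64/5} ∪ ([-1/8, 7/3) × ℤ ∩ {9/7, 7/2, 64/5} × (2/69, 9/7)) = (ℕ₀ × {2/69, 7/2, 64/5}) ∪ ({9/7} × {1})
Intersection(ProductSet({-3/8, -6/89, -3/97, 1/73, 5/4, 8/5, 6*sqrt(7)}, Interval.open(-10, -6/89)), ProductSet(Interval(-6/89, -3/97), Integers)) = ProductSet({-6/89, -3/97}, Range(-9, 0, 1))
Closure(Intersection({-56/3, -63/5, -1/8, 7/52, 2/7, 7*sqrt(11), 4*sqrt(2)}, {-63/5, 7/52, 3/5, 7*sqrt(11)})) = {-63/5, 7/52, 7*sqrt(11)}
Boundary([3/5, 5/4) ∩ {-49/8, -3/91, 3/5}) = {3/5}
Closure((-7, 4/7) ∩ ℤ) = {-6, -5, …, 0}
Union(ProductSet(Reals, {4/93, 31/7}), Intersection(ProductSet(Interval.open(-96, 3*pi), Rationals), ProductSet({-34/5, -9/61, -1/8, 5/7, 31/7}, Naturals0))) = Union(ProductSet({-34/5, -9/61, -1/8, 5/7, 31/7}, Naturals0), ProductSet(Reals, {4/93, 31/7}))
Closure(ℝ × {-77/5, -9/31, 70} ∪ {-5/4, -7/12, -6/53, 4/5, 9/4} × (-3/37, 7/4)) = (ℝ × {-77/5, -9/31, 70}) ∪ ({-5/4, -7/12, -6/53, 4/5, 9/4} × [-3/37, 7/4])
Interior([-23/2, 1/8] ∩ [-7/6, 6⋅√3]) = (-7/6, 1/8)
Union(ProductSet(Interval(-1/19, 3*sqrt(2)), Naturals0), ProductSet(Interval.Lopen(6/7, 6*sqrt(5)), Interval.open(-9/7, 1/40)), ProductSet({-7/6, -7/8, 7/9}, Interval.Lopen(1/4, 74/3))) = Union(ProductSet({-7/6, -7/8, 7/9}, Interval.Lopen(1/4, 74/3)), ProductSet(Interval(-1/19, 3*sqrt(2)), Naturals0), ProductSet(Interval.Lopen(6/7, 6*sqrt(5)), Interval.open(-9/7, 1/40)))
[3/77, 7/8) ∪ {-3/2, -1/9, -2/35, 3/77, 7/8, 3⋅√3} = {-3/2, -1/9, -2/35, 3⋅√3} ∪ [3/77, 7/8]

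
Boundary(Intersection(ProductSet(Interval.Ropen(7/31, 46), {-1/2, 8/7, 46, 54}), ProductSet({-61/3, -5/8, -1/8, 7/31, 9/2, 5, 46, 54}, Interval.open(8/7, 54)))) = ProductSet({7/31, 9/2, 5}, {46})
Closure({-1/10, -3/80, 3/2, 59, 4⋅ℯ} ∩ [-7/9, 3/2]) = {-1/10, -3/80, 3/2}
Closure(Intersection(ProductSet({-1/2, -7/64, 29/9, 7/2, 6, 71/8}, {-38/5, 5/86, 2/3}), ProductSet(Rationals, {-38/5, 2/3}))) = ProductSet({-1/2, -7/64, 29/9, 7/2, 6, 71/8}, {-38/5, 2/3})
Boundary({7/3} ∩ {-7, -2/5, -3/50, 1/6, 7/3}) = {7/3}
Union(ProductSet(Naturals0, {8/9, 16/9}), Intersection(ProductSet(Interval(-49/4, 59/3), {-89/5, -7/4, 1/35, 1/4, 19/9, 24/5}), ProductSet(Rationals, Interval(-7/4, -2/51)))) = Union(ProductSet(Intersection(Interval(-49/4, 59/3), Rationals), {-7/4}), ProductSet(Naturals0, {8/9, 16/9}))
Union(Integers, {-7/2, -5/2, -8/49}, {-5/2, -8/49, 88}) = Union({-7/2, -5/2, -8/49}, Integers)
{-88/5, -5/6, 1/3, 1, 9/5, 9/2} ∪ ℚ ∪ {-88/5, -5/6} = ℚ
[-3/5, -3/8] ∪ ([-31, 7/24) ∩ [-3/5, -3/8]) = [-3/5, -3/8]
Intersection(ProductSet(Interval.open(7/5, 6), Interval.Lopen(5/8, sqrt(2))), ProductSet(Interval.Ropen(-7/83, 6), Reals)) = ProductSet(Interval.open(7/5, 6), Interval.Lopen(5/8, sqrt(2)))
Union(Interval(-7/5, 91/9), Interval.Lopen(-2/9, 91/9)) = Interval(-7/5, 91/9)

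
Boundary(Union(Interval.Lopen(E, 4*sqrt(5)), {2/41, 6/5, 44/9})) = {2/41, 6/5, 4*sqrt(5), E}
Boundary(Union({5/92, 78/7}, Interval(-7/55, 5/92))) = {-7/55, 5/92, 78/7}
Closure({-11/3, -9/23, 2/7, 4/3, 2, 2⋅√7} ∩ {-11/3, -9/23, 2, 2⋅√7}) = {-11/3, -9/23, 2, 2⋅√7}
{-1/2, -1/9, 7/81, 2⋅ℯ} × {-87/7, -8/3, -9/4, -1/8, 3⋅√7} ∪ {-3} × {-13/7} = ({-3} × {-13/7}) ∪ ({-1/2, -1/9, 7/81, 2⋅ℯ} × {-87/7, -8/3, -9/4, -1/8, 3⋅√7})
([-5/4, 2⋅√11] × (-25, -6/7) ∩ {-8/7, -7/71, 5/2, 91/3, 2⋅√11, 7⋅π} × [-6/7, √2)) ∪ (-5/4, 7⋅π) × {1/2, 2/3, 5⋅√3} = (-5/4, 7⋅π) × {1/2, 2/3, 5⋅√3}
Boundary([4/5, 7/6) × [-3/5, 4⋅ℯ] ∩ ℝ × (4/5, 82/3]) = ({4/5, 7/6} × [4/5, 4⋅ℯ]) ∪ ([4/5, 7/6] × {4/5, 4⋅ℯ})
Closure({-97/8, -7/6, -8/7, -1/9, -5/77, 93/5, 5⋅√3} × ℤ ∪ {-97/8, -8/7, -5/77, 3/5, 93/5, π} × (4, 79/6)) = ({-97/8, -8/7, -5/77, 3/5, 93/5, π} × [4, 79/6]) ∪ ({-97/8, -7/6, -8/7, -1/9, -5/77, 93/5, 5⋅√3} × ℤ)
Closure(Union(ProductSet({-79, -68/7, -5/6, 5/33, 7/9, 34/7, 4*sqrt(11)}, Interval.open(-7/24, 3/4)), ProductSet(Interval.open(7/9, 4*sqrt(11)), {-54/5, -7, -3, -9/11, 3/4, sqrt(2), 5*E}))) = Union(ProductSet({-79, -68/7, -5/6, 5/33, 7/9, 34/7, 4*sqrt(11)}, Interval(-7/24, 3/4)), ProductSet(Interval(7/9, 4*sqrt(11)), {-54/5, -7, -3, -9/11, 3/4, sqrt(2), 5*E}))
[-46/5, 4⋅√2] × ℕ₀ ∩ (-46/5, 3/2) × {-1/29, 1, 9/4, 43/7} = (-46/5, 3/2) × {1}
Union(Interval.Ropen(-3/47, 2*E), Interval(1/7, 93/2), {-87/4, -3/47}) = Union({-87/4}, Interval(-3/47, 93/2))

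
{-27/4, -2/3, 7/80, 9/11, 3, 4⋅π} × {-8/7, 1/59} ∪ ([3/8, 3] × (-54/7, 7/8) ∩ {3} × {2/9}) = ({3} × {2/9}) ∪ ({-27/4, -2/3, 7/80, 9/11, 3, 4⋅π} × {-8/7, 1/59})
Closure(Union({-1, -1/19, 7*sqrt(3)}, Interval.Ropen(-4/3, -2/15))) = Union({-1/19, 7*sqrt(3)}, Interval(-4/3, -2/15))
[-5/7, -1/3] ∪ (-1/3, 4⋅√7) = [-5/7, 4⋅√7)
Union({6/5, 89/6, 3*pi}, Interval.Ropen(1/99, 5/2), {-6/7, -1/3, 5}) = Union({-6/7, -1/3, 5, 89/6, 3*pi}, Interval.Ropen(1/99, 5/2))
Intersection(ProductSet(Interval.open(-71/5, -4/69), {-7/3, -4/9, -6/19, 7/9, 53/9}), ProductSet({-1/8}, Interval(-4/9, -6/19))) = ProductSet({-1/8}, {-4/9, -6/19})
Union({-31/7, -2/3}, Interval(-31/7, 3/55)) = Interval(-31/7, 3/55)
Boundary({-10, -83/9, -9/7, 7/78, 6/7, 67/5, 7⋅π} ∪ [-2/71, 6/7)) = {-10, -83/9, -9/7, -2/71, 6/7, 67/5, 7⋅π}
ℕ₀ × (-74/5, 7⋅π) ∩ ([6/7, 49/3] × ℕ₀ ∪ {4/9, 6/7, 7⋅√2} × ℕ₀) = {1, 2, …, 16} × {0, 1, …, 21}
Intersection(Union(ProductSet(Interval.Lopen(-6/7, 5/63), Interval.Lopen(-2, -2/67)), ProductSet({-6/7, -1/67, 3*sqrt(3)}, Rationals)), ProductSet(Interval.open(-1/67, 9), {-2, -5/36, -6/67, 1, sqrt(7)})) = Union(ProductSet({3*sqrt(3)}, {-2, -5/36, -6/67, 1}), ProductSet(Interval.Lopen(-1/67, 5/63), {-5/36, -6/67}))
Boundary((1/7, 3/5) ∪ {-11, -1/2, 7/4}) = {-11, -1/2, 1/7, 3/5, 7/4}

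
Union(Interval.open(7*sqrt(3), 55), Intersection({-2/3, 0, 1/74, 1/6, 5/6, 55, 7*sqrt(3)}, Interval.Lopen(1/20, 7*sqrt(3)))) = Union({1/6, 5/6}, Interval.Ropen(7*sqrt(3), 55))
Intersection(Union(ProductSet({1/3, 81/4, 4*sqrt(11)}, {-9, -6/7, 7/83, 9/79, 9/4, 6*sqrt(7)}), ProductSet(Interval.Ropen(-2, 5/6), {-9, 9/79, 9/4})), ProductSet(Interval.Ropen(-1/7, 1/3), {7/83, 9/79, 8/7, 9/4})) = ProductSet(Interval.Ropen(-1/7, 1/3), {9/79, 9/4})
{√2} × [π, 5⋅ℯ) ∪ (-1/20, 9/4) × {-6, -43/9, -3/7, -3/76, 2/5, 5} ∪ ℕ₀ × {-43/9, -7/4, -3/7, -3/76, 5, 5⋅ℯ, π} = ({√2} × [π, 5⋅ℯ)) ∪ (ℕ₀ × {-43/9, -7/4, -3/7, -3/76, 5, 5⋅ℯ, π}) ∪ ((-1/20, 9/4) × {-6, -43/9, -3/7, -3/76, 2/5, 5})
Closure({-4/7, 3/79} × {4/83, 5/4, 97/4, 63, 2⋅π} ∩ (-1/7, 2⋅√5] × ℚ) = {3/79} × {4/83, 5/4, 97/4, 63}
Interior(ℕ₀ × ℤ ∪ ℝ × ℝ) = ℝ × ℝ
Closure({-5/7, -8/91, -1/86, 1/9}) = {-5/7, -8/91, -1/86, 1/9}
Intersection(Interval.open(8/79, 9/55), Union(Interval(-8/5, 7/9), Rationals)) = Union(Intersection(Interval.open(8/79, 9/55), Rationals), Interval.open(8/79, 9/55))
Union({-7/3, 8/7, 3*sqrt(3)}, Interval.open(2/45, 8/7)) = Union({-7/3, 3*sqrt(3)}, Interval.Lopen(2/45, 8/7))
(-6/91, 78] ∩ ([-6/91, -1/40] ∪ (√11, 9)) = (-6/91, -1/40] ∪ (√11, 9)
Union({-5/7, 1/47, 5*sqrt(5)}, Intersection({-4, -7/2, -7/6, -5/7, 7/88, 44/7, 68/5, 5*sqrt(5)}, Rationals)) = {-4, -7/2, -7/6, -5/7, 1/47, 7/88, 44/7, 68/5, 5*sqrt(5)}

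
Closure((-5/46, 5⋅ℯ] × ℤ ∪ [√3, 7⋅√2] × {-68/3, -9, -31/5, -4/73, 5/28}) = ([-5/46, 5⋅ℯ] × ℤ) ∪ ([√3, 7⋅√2] × {-68/3, -9, -31/5, -4/73, 5/28})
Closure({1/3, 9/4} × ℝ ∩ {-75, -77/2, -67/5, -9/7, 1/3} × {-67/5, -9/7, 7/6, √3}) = {1/3} × {-67/5, -9/7, 7/6, √3}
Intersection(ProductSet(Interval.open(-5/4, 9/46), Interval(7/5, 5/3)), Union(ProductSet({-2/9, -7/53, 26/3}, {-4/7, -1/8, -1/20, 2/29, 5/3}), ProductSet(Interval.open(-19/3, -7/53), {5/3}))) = ProductSet(Interval.Lopen(-5/4, -7/53), {5/3})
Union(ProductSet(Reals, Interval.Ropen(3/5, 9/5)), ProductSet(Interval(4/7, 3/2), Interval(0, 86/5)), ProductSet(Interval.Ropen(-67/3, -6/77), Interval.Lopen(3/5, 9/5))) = Union(ProductSet(Interval.Ropen(-67/3, -6/77), Interval.Lopen(3/5, 9/5)), ProductSet(Interval(4/7, 3/2), Interval(0, 86/5)), ProductSet(Reals, Interval.Ropen(3/5, 9/5)))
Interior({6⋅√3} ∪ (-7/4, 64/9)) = (-7/4, 64/9)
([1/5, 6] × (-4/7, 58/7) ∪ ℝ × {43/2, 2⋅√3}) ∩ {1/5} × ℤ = {1/5} × {0, 1, …, 8}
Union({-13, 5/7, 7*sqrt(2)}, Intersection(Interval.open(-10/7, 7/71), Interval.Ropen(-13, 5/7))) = Union({-13, 5/7, 7*sqrt(2)}, Interval.open(-10/7, 7/71))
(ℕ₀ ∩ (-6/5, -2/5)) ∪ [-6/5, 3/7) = [-6/5, 3/7)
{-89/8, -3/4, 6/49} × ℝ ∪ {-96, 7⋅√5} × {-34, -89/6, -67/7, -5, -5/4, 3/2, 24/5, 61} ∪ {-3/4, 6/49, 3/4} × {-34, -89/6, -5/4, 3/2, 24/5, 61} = ({-89/8, -3/4, 6/49} × ℝ) ∪ ({-3/4, 6/49, 3/4} × {-34, -89/6, -5/4, 3/2, 24/5, 61}) ∪ ({-96, 7⋅√5} × {-34, -89/6, -67/7, -5, -5/4, 3/2, 24/5, 61})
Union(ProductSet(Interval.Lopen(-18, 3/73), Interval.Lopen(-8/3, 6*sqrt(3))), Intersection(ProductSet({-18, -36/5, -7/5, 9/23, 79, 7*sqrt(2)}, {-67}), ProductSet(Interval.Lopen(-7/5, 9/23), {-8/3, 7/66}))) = ProductSet(Interval.Lopen(-18, 3/73), Interval.Lopen(-8/3, 6*sqrt(3)))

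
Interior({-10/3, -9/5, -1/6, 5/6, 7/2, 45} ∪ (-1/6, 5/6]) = (-1/6, 5/6)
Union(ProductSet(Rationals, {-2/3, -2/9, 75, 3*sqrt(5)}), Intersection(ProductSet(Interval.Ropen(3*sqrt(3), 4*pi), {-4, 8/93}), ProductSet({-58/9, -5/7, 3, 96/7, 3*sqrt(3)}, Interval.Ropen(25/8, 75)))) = ProductSet(Rationals, {-2/3, -2/9, 75, 3*sqrt(5)})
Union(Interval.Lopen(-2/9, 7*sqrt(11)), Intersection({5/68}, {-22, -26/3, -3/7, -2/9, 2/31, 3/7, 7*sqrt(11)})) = Interval.Lopen(-2/9, 7*sqrt(11))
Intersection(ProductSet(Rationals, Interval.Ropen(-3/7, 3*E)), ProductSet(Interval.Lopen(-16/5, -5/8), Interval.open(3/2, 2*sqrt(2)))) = ProductSet(Intersection(Interval.Lopen(-16/5, -5/8), Rationals), Interval.open(3/2, 2*sqrt(2)))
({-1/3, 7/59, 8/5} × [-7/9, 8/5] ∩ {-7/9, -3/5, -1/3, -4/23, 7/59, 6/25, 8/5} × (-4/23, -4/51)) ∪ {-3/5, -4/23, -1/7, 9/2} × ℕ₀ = ({-3/5, -4/23, -1/7, 9/2} × ℕ₀) ∪ ({-1/3, 7/59, 8/5} × (-4/23, -4/51))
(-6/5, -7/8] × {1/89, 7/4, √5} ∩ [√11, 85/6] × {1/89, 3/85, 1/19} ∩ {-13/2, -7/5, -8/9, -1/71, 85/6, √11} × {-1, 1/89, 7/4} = ∅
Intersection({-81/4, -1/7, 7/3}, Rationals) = {-81/4, -1/7, 7/3}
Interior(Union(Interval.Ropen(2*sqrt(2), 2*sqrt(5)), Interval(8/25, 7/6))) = Union(Interval.open(8/25, 7/6), Interval.open(2*sqrt(2), 2*sqrt(5)))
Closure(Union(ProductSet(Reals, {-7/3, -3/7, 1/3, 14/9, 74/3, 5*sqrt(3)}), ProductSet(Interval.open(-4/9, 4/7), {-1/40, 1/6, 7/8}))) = Union(ProductSet(Interval(-4/9, 4/7), {-1/40, 1/6, 7/8}), ProductSet(Reals, {-7/3, -3/7, 1/3, 14/9, 74/3, 5*sqrt(3)}))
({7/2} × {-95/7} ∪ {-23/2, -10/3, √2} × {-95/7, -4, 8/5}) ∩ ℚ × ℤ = {-23/2, -10/3} × {-4}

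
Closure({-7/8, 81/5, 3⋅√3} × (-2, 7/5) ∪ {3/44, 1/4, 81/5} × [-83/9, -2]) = ({3/44, 1/4, 81/5} × [-83/9, -2]) ∪ ({-7/8, 81/5, 3⋅√3} × [-2, 7/5])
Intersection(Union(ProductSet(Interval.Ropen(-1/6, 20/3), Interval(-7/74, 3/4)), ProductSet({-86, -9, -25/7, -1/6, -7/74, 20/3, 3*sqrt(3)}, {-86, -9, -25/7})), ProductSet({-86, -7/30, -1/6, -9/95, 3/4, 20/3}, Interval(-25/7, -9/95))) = ProductSet({-86, -1/6, 20/3}, {-25/7})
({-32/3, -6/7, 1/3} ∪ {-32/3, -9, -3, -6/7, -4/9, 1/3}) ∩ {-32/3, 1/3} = {-32/3, 1/3}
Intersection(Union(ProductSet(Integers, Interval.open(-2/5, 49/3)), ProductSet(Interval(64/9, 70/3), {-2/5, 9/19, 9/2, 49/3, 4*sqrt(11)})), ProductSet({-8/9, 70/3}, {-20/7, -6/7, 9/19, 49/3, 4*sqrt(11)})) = ProductSet({70/3}, {9/19, 49/3, 4*sqrt(11)})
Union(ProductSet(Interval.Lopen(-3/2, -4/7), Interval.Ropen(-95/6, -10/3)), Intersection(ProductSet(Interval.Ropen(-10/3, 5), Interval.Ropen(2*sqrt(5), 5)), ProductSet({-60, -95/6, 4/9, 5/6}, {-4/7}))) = ProductSet(Interval.Lopen(-3/2, -4/7), Interval.Ropen(-95/6, -10/3))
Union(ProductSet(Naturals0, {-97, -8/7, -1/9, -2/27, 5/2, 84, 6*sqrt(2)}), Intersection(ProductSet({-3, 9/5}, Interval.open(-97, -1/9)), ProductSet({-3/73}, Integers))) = ProductSet(Naturals0, {-97, -8/7, -1/9, -2/27, 5/2, 84, 6*sqrt(2)})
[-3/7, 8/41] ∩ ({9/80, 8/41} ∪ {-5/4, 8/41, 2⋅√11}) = {9/80, 8/41}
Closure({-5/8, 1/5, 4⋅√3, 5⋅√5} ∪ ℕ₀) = {-5/8, 1/5, 4⋅√3, 5⋅√5} ∪ ℕ₀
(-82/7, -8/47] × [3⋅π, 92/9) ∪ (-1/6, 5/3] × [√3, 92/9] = ((-82/7, -8/47] × [3⋅π, 92/9)) ∪ ((-1/6, 5/3] × [√3, 92/9])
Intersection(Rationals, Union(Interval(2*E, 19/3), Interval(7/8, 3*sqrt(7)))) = Intersection(Interval(7/8, 3*sqrt(7)), Rationals)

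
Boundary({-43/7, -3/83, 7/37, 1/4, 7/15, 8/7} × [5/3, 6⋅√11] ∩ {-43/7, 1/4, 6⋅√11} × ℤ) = {-43/7, 1/4} × {2, 3, …, 19}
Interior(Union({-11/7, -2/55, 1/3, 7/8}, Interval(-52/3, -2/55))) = Interval.open(-52/3, -2/55)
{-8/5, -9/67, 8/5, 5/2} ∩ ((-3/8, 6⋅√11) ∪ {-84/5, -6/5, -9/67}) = {-9/67, 8/5, 5/2}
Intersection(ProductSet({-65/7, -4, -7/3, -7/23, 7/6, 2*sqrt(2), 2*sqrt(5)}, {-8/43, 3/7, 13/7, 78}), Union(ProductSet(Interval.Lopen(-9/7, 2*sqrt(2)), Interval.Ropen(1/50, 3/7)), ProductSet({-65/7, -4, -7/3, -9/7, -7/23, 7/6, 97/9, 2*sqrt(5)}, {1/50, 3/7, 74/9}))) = ProductSet({-65/7, -4, -7/3, -7/23, 7/6, 2*sqrt(5)}, {3/7})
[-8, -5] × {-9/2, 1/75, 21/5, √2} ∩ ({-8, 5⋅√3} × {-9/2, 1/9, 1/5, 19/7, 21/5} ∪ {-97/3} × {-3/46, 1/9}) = {-8} × {-9/2, 21/5}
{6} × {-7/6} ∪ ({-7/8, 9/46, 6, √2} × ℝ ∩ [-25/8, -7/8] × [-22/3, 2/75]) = ({6} × {-7/6}) ∪ ({-7/8} × [-22/3, 2/75])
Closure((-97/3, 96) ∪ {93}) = [-97/3, 96]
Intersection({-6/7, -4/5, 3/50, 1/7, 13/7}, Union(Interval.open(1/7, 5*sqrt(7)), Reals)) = {-6/7, -4/5, 3/50, 1/7, 13/7}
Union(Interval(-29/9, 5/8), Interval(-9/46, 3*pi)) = Interval(-29/9, 3*pi)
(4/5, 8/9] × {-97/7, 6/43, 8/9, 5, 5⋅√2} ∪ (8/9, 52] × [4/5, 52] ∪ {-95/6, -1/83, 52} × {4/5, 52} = ({-95/6, -1/83, 52} × {4/5, 52}) ∪ ((8/9, 52] × [4/5, 52]) ∪ ((4/5, 8/9] × {-97/7, 6/43, 8/9, 5, 5⋅√2})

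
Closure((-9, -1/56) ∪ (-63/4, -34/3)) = [-63/4, -34/3] ∪ [-9, -1/56]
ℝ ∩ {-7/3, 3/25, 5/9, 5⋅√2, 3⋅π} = {-7/3, 3/25, 5/9, 5⋅√2, 3⋅π}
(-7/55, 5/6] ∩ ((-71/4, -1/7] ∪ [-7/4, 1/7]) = (-7/55, 1/7]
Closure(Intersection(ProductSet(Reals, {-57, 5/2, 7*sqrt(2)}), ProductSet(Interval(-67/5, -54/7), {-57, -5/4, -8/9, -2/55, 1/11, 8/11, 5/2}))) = ProductSet(Interval(-67/5, -54/7), {-57, 5/2})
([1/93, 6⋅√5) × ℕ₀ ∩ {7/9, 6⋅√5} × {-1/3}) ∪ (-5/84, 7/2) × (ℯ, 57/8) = (-5/84, 7/2) × (ℯ, 57/8)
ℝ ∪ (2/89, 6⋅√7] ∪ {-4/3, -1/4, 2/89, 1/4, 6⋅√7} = (-∞, ∞)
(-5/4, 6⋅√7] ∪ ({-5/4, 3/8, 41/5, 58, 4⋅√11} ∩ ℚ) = [-5/4, 6⋅√7] ∪ {58}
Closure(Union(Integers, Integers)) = Integers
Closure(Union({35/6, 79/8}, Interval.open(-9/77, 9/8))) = Union({35/6, 79/8}, Interval(-9/77, 9/8))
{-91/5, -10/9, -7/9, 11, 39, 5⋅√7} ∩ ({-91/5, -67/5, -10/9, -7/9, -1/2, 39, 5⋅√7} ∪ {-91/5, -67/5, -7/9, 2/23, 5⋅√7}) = {-91/5, -10/9, -7/9, 39, 5⋅√7}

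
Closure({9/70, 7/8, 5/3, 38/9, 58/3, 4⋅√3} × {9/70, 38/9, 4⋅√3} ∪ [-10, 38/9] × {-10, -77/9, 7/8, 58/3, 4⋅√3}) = ([-10, 38/9] × {-10, -77/9, 7/8, 58/3, 4⋅√3}) ∪ ({9/70, 7/8, 5/3, 38/9, 58/3, 4⋅√3} × {9/70, 38/9, 4⋅√3})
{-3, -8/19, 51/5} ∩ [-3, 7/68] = {-3, -8/19}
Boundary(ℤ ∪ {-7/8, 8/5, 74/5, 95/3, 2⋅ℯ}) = ℤ ∪ {-7/8, 8/5, 74/5, 95/3, 2⋅ℯ}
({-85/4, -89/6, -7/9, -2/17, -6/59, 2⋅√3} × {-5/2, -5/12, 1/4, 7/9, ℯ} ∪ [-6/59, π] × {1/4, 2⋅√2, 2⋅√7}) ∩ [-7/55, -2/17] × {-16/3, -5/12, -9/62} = {-2/17} × {-5/12}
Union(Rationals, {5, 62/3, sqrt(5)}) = Union({sqrt(5)}, Rationals)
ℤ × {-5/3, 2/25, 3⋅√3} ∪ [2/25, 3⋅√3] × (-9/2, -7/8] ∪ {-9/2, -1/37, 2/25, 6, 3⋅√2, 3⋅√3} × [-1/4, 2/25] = (ℤ × {-5/3, 2/25, 3⋅√3}) ∪ ([2/25, 3⋅√3] × (-9/2, -7/8]) ∪ ({-9/2, -1/37, 2/25, 6, 3⋅√2, 3⋅√3} × [-1/4, 2/25])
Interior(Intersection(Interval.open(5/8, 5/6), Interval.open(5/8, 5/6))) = Interval.open(5/8, 5/6)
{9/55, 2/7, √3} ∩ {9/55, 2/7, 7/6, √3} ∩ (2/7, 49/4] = {√3}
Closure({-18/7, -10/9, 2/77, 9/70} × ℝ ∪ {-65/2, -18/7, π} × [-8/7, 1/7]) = ({-18/7, -10/9, 2/77, 9/70} × ℝ) ∪ ({-65/2, -18/7, π} × [-8/7, 1/7])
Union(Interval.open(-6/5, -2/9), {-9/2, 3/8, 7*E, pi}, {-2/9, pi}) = Union({-9/2, 3/8, 7*E, pi}, Interval.Lopen(-6/5, -2/9))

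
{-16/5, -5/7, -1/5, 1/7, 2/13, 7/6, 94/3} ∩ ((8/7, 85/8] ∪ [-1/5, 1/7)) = {-1/5, 7/6}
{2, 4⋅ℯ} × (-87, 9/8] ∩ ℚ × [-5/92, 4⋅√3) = {2} × [-5/92, 9/8]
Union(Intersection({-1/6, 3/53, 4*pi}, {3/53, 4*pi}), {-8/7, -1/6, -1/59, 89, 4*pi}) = {-8/7, -1/6, -1/59, 3/53, 89, 4*pi}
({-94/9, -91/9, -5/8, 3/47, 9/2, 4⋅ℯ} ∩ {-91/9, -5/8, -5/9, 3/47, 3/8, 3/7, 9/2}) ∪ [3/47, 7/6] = {-91/9, -5/8, 9/2} ∪ [3/47, 7/6]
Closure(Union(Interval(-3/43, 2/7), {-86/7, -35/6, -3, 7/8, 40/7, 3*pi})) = Union({-86/7, -35/6, -3, 7/8, 40/7, 3*pi}, Interval(-3/43, 2/7))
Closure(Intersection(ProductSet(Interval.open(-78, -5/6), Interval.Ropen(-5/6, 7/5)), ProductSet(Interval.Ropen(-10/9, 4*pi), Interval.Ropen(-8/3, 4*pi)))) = Union(ProductSet({-10/9, -5/6}, Interval(-5/6, 7/5)), ProductSet(Interval(-10/9, -5/6), {-5/6, 7/5}), ProductSet(Interval.Ropen(-10/9, -5/6), Interval.Ropen(-5/6, 7/5)))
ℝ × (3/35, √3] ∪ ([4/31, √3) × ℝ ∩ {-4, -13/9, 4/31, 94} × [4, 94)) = ({4/31} × [4, 94)) ∪ (ℝ × (3/35, √3])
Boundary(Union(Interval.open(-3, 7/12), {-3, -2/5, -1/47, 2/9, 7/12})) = {-3, 7/12}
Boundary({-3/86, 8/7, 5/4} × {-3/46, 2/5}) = {-3/86, 8/7, 5/4} × {-3/46, 2/5}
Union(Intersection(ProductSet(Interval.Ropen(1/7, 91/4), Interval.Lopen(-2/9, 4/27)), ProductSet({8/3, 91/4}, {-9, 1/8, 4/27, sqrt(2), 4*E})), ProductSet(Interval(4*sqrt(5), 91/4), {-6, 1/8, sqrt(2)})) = Union(ProductSet({8/3}, {1/8, 4/27}), ProductSet(Interval(4*sqrt(5), 91/4), {-6, 1/8, sqrt(2)}))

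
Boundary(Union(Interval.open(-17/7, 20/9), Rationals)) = Union(Interval(-oo, -17/7), Interval(20/9, oo))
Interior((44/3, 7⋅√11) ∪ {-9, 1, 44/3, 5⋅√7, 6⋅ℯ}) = (44/3, 7⋅√11)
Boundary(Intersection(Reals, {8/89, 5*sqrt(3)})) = {8/89, 5*sqrt(3)}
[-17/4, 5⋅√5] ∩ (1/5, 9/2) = (1/5, 9/2)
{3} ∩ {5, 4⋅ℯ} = ∅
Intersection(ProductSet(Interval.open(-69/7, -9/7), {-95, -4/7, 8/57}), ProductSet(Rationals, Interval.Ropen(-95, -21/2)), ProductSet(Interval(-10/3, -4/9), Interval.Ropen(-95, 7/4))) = ProductSet(Intersection(Interval.Ropen(-10/3, -9/7), Rationals), {-95})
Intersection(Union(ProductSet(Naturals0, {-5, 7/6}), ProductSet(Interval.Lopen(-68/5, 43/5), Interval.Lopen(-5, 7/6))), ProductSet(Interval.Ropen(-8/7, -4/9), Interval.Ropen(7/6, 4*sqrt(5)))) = ProductSet(Interval.Ropen(-8/7, -4/9), {7/6})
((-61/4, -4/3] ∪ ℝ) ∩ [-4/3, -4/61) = [-4/3, -4/61)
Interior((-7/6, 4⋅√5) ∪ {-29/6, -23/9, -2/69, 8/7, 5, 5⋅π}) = (-7/6, 4⋅√5)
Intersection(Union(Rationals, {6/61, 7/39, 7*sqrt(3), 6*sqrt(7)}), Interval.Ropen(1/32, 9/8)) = Intersection(Interval.Ropen(1/32, 9/8), Rationals)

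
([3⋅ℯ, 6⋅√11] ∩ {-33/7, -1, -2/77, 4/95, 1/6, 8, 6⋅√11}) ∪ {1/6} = {1/6, 6⋅√11}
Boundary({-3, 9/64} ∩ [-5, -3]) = {-3}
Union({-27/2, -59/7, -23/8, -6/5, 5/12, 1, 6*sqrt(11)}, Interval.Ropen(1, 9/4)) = Union({-27/2, -59/7, -23/8, -6/5, 5/12, 6*sqrt(11)}, Interval.Ropen(1, 9/4))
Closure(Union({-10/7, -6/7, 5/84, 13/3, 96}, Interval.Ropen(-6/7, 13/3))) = Union({-10/7, 96}, Interval(-6/7, 13/3))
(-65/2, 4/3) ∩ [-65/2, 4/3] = (-65/2, 4/3)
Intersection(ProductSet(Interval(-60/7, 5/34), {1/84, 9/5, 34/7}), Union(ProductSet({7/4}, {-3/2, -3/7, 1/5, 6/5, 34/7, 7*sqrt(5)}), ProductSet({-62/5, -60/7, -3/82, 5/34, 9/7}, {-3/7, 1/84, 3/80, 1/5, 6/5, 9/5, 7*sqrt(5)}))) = ProductSet({-60/7, -3/82, 5/34}, {1/84, 9/5})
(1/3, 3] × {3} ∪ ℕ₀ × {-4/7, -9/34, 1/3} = (ℕ₀ × {-4/7, -9/34, 1/3}) ∪ ((1/3, 3] × {3})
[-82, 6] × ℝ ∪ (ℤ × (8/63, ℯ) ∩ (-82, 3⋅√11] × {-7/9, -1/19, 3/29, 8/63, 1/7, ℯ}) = ([-82, 6] × ℝ) ∪ ({-81, -80, …, 9} × {1/7})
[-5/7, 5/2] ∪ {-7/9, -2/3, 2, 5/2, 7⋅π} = {-7/9, 7⋅π} ∪ [-5/7, 5/2]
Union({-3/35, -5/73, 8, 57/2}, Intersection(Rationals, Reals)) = Rationals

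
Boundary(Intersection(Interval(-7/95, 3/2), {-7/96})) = {-7/96}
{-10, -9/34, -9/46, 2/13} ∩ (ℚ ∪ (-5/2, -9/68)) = {-10, -9/34, -9/46, 2/13}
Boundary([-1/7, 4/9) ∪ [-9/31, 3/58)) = {-9/31, 4/9}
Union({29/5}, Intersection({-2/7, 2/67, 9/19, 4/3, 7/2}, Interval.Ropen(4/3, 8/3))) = {4/3, 29/5}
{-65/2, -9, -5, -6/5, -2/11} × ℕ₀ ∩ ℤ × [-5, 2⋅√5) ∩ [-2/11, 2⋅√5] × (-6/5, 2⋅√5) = ∅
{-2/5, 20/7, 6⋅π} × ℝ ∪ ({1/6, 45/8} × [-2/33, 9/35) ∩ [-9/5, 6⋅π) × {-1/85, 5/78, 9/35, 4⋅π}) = ({1/6, 45/8} × {-1/85, 5/78}) ∪ ({-2/5, 20/7, 6⋅π} × ℝ)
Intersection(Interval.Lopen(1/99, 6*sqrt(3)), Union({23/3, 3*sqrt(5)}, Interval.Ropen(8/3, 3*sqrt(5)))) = Union({23/3}, Interval(8/3, 3*sqrt(5)))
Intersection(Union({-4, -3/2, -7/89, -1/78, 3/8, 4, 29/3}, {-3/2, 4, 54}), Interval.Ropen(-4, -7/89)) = {-4, -3/2}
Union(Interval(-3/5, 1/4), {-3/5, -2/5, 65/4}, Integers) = Union({65/4}, Integers, Interval(-3/5, 1/4))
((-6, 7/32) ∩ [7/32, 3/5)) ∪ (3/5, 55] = (3/5, 55]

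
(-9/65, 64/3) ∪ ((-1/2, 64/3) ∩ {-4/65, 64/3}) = (-9/65, 64/3)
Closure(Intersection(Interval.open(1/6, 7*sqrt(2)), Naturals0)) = Range(1, 10, 1)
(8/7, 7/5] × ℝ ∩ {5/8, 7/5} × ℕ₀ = {7/5} × ℕ₀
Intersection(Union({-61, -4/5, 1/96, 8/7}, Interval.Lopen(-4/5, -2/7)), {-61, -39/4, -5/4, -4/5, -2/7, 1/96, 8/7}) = {-61, -4/5, -2/7, 1/96, 8/7}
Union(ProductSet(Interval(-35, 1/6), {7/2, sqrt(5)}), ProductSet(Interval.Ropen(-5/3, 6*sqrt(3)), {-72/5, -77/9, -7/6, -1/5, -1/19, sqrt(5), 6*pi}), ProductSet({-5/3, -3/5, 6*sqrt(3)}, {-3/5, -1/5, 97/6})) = Union(ProductSet({-5/3, -3/5, 6*sqrt(3)}, {-3/5, -1/5, 97/6}), ProductSet(Interval(-35, 1/6), {7/2, sqrt(5)}), ProductSet(Interval.Ropen(-5/3, 6*sqrt(3)), {-72/5, -77/9, -7/6, -1/5, -1/19, sqrt(5), 6*pi}))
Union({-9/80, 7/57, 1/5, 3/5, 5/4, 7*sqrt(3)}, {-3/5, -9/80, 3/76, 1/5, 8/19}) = {-3/5, -9/80, 3/76, 7/57, 1/5, 8/19, 3/5, 5/4, 7*sqrt(3)}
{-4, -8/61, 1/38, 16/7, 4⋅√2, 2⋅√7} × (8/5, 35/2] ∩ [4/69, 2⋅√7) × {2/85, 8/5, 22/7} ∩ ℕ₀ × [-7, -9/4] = ∅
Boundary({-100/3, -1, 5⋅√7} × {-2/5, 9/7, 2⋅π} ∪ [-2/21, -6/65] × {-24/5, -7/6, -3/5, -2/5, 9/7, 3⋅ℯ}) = ({-100/3, -1, 5⋅√7} × {-2/5, 9/7, 2⋅π}) ∪ ([-2/21, -6/65] × {-24/5, -7/6, -3/5, -2/5, 9/7, 3⋅ℯ})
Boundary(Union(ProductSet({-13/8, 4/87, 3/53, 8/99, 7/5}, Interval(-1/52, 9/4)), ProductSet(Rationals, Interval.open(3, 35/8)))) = Union(ProductSet({-13/8, 4/87, 3/53, 8/99, 7/5}, Interval(-1/52, 9/4)), ProductSet(Reals, Interval(3, 35/8)))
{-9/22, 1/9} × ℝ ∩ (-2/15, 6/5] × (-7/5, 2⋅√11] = {1/9} × (-7/5, 2⋅√11]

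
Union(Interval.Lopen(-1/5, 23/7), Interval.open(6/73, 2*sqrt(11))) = Interval.open(-1/5, 2*sqrt(11))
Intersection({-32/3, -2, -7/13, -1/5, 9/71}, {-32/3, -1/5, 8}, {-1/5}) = {-1/5}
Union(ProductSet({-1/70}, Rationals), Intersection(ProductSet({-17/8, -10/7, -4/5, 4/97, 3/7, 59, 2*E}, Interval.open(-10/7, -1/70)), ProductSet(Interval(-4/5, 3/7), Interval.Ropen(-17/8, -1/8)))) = Union(ProductSet({-1/70}, Rationals), ProductSet({-4/5, 4/97, 3/7}, Interval.open(-10/7, -1/8)))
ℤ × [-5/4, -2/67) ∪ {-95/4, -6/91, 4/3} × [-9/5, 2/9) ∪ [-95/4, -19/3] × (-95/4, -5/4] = (ℤ × [-5/4, -2/67)) ∪ ({-95/4, -6/91, 4/3} × [-9/5, 2/9)) ∪ ([-95/4, -19/3] × (-95/4, -5/4])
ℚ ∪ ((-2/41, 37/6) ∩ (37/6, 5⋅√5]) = ℚ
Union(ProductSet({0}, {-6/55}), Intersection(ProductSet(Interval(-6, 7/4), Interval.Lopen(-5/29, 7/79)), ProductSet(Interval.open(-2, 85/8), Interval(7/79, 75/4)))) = Union(ProductSet({0}, {-6/55}), ProductSet(Interval.Lopen(-2, 7/4), {7/79}))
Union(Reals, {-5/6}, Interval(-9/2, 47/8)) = Interval(-oo, oo)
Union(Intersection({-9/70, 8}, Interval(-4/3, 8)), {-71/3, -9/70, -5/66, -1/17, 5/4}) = {-71/3, -9/70, -5/66, -1/17, 5/4, 8}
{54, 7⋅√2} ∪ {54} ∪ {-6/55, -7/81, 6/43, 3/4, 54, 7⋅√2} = {-6/55, -7/81, 6/43, 3/4, 54, 7⋅√2}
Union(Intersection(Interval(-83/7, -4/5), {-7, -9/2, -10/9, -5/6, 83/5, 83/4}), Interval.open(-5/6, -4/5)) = Union({-7, -9/2, -10/9}, Interval.Ropen(-5/6, -4/5))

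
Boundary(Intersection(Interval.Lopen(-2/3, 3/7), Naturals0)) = Range(0, 1, 1)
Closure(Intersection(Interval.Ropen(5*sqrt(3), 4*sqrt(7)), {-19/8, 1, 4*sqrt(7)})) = EmptySet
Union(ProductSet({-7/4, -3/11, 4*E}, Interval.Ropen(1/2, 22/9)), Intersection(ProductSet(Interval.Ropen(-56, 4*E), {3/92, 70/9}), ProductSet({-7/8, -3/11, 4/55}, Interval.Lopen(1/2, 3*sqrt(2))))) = ProductSet({-7/4, -3/11, 4*E}, Interval.Ropen(1/2, 22/9))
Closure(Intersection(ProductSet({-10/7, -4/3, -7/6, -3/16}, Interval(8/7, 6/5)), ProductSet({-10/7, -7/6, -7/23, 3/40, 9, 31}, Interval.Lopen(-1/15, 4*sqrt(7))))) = ProductSet({-10/7, -7/6}, Interval(8/7, 6/5))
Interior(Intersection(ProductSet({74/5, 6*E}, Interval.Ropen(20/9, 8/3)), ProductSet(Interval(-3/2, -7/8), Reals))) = EmptySet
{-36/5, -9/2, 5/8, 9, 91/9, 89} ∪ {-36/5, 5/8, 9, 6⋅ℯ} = {-36/5, -9/2, 5/8, 9, 91/9, 89, 6⋅ℯ}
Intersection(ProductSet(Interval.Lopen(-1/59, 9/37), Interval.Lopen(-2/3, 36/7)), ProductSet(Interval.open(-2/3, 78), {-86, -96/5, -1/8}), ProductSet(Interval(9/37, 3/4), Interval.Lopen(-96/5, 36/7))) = ProductSet({9/37}, {-1/8})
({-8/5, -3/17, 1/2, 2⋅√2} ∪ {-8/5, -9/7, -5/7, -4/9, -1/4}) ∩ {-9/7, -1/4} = {-9/7, -1/4}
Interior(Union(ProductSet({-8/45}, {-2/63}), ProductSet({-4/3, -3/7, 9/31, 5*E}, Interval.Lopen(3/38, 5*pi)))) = EmptySet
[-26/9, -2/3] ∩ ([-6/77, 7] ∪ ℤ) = {-2, -1}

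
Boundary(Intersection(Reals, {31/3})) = {31/3}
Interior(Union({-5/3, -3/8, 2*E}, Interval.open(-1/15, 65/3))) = Interval.open(-1/15, 65/3)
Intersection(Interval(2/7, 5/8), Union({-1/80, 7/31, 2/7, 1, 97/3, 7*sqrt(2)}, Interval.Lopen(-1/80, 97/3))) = Interval(2/7, 5/8)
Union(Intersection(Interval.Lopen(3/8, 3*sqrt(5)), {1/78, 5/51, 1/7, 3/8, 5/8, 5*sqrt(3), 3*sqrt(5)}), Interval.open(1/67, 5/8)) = Union({3*sqrt(5)}, Interval.Lopen(1/67, 5/8))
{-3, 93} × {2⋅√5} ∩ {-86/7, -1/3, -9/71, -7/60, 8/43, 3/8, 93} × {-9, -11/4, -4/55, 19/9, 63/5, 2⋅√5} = {93} × {2⋅√5}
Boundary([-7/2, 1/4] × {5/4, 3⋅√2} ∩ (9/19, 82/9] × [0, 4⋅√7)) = ∅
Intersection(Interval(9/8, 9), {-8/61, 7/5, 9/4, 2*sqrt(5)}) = {7/5, 9/4, 2*sqrt(5)}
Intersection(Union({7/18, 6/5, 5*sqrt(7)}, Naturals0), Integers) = Naturals0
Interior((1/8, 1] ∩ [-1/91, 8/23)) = (1/8, 8/23)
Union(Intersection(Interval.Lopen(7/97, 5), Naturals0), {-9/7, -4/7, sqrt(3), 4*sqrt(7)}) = Union({-9/7, -4/7, sqrt(3), 4*sqrt(7)}, Range(1, 6, 1))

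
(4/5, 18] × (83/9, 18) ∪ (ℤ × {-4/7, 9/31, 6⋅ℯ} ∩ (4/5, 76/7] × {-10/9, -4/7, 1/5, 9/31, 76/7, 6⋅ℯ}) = ((4/5, 18] × (83/9, 18)) ∪ ({1, 2, …, 10} × {-4/7, 9/31, 6⋅ℯ})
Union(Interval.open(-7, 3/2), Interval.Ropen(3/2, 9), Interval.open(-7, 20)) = Interval.open(-7, 20)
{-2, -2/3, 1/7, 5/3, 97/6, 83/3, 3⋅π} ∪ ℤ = ℤ ∪ {-2/3, 1/7, 5/3, 97/6, 83/3, 3⋅π}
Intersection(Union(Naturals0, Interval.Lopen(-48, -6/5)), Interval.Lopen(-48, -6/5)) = Interval.Lopen(-48, -6/5)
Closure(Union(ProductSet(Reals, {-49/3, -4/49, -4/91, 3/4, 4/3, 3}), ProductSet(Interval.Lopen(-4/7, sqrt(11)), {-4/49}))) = ProductSet(Reals, {-49/3, -4/49, -4/91, 3/4, 4/3, 3})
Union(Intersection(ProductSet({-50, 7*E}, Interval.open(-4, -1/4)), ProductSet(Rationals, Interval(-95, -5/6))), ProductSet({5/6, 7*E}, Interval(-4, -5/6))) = Union(ProductSet({-50}, Interval.Lopen(-4, -5/6)), ProductSet({5/6, 7*E}, Interval(-4, -5/6)))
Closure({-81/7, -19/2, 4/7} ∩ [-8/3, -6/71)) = ∅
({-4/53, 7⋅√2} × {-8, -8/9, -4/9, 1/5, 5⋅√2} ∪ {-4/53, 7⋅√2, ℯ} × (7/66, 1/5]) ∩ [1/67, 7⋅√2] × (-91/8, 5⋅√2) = ({7⋅√2} × {-8, -8/9, -4/9, 1/5}) ∪ ({7⋅√2, ℯ} × (7/66, 1/5])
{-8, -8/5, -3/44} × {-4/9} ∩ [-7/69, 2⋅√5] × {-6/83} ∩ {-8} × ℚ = ∅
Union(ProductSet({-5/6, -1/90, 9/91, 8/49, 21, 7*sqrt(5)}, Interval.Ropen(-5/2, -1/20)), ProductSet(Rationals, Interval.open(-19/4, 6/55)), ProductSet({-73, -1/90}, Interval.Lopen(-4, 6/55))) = Union(ProductSet({-73, -1/90}, Interval.Lopen(-4, 6/55)), ProductSet({-5/6, -1/90, 9/91, 8/49, 21, 7*sqrt(5)}, Interval.Ropen(-5/2, -1/20)), ProductSet(Rationals, Interval.open(-19/4, 6/55)))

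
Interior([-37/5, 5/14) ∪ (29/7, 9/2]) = (-37/5, 5/14) ∪ (29/7, 9/2)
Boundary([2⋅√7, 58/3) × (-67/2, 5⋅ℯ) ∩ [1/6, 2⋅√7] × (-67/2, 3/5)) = {2⋅√7} × [-67/2, 3/5]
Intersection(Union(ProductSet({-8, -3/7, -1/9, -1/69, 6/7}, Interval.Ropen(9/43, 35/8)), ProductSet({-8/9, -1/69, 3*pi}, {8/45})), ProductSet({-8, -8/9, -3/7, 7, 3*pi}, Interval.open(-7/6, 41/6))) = Union(ProductSet({-8, -3/7}, Interval.Ropen(9/43, 35/8)), ProductSet({-8/9, 3*pi}, {8/45}))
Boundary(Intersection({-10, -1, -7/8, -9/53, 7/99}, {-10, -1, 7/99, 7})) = {-10, -1, 7/99}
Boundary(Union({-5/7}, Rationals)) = Reals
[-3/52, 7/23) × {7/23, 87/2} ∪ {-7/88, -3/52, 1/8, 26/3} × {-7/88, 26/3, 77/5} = ([-3/52, 7/23) × {7/23, 87/2}) ∪ ({-7/88, -3/52, 1/8, 26/3} × {-7/88, 26/3, 77/5})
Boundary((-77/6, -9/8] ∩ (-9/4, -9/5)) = {-9/4, -9/5}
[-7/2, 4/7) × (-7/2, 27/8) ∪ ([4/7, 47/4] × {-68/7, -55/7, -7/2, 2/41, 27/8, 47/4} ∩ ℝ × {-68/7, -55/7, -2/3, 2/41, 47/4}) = ([-7/2, 4/7) × (-7/2, 27/8)) ∪ ([4/7, 47/4] × {-68/7, -55/7, 2/41, 47/4})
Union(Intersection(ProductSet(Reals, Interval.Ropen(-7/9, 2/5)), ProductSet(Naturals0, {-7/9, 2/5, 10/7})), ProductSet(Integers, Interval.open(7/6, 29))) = Union(ProductSet(Integers, Interval.open(7/6, 29)), ProductSet(Naturals0, {-7/9}))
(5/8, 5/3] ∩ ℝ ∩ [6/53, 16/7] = (5/8, 5/3]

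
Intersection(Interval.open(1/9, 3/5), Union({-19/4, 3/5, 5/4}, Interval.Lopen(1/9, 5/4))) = Interval.open(1/9, 3/5)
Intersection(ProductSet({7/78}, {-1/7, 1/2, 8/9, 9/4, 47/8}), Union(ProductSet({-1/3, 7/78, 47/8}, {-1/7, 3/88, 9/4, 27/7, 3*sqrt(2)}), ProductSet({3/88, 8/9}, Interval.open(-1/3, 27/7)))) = ProductSet({7/78}, {-1/7, 9/4})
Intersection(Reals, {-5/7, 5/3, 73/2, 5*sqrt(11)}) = {-5/7, 5/3, 73/2, 5*sqrt(11)}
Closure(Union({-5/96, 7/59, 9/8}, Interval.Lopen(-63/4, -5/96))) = Union({7/59, 9/8}, Interval(-63/4, -5/96))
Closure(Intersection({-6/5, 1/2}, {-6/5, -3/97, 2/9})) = {-6/5}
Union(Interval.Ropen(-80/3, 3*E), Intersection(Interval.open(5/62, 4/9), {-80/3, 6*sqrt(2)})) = Interval.Ropen(-80/3, 3*E)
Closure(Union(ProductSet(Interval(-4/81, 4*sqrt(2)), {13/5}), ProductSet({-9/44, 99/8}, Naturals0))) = Union(ProductSet({-9/44, 99/8}, Naturals0), ProductSet(Interval(-4/81, 4*sqrt(2)), {13/5}))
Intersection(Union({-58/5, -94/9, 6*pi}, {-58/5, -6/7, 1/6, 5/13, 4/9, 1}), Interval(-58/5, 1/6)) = {-58/5, -94/9, -6/7, 1/6}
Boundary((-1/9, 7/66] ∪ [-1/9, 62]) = {-1/9, 62}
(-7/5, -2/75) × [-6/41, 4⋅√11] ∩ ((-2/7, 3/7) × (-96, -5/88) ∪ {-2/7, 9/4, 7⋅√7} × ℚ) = ((-2/7, -2/75) × [-6/41, -5/88)) ∪ ({-2/7} × (ℚ ∩ [-6/41, 4⋅√11]))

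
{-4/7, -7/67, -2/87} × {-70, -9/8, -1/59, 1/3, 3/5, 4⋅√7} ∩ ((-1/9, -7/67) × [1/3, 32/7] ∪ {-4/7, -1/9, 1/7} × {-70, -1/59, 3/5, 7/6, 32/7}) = {-4/7} × {-70, -1/59, 3/5}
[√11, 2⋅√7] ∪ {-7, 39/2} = {-7, 39/2} ∪ [√11, 2⋅√7]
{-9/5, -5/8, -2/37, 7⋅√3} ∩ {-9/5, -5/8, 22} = {-9/5, -5/8}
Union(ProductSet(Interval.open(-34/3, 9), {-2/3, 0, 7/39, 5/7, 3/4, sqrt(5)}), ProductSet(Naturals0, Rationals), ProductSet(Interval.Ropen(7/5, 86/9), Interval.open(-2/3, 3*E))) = Union(ProductSet(Interval.open(-34/3, 9), {-2/3, 0, 7/39, 5/7, 3/4, sqrt(5)}), ProductSet(Interval.Ropen(7/5, 86/9), Interval.open(-2/3, 3*E)), ProductSet(Naturals0, Rationals))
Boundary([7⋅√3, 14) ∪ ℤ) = {7⋅√3} ∪ (ℤ \ (7⋅√3, 14))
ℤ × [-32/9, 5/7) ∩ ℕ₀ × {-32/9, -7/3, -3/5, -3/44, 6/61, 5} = ℕ₀ × {-32/9, -7/3, -3/5, -3/44, 6/61}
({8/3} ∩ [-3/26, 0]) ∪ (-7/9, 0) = (-7/9, 0)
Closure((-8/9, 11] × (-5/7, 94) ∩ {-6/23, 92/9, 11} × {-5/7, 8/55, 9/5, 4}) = {-6/23, 92/9, 11} × {8/55, 9/5, 4}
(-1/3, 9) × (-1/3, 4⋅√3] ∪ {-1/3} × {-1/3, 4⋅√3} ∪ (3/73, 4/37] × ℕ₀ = ((3/73, 4/37] × ℕ₀) ∪ ({-1/3} × {-1/3, 4⋅√3}) ∪ ((-1/3, 9) × (-1/3, 4⋅√3])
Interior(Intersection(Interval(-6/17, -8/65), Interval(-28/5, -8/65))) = Interval.open(-6/17, -8/65)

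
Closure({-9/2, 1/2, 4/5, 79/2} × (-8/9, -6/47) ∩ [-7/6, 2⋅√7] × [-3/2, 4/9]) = {1/2, 4/5} × [-8/9, -6/47]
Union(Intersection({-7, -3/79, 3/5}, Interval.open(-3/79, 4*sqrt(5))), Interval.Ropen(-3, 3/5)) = Interval(-3, 3/5)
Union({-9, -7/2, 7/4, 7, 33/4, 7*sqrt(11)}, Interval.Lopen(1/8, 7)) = Union({-9, -7/2, 33/4, 7*sqrt(11)}, Interval.Lopen(1/8, 7))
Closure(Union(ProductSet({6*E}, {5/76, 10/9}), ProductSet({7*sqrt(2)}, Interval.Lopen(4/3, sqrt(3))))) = Union(ProductSet({7*sqrt(2)}, Interval(4/3, sqrt(3))), ProductSet({6*E}, {5/76, 10/9}))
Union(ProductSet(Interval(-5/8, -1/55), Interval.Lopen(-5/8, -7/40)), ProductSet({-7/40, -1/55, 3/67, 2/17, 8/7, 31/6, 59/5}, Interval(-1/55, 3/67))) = Union(ProductSet({-7/40, -1/55, 3/67, 2/17, 8/7, 31/6, 59/5}, Interval(-1/55, 3/67)), ProductSet(Interval(-5/8, -1/55), Interval.Lopen(-5/8, -7/40)))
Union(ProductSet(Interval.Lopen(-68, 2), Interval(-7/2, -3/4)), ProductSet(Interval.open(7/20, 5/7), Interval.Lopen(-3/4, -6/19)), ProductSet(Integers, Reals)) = Union(ProductSet(Integers, Reals), ProductSet(Interval.Lopen(-68, 2), Interval(-7/2, -3/4)), ProductSet(Interval.open(7/20, 5/7), Interval.Lopen(-3/4, -6/19)))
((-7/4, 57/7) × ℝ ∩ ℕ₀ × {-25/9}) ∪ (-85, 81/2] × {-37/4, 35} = ({0, 1, …, 8} × {-25/9}) ∪ ((-85, 81/2] × {-37/4, 35})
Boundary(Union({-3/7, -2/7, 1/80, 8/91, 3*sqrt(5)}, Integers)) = Union({-3/7, -2/7, 1/80, 8/91, 3*sqrt(5)}, Integers)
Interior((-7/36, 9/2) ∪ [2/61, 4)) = (-7/36, 9/2)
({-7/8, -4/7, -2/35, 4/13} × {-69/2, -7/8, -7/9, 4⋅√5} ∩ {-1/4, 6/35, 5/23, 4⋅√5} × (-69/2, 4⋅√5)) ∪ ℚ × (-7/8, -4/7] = ℚ × (-7/8, -4/7]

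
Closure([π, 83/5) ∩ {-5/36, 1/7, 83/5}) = ∅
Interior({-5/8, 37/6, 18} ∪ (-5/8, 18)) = (-5/8, 18)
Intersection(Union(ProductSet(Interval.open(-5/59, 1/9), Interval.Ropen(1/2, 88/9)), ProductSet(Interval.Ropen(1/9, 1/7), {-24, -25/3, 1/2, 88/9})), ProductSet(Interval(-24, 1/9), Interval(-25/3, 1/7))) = ProductSet({1/9}, {-25/3})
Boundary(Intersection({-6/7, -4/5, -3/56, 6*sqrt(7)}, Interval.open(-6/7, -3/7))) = {-4/5}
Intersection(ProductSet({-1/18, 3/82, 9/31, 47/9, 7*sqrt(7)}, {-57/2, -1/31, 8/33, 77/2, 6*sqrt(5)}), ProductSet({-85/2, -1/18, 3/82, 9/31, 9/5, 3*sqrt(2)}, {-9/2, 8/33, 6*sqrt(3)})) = ProductSet({-1/18, 3/82, 9/31}, {8/33})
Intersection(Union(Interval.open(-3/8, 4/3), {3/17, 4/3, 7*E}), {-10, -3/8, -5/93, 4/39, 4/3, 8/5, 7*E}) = {-5/93, 4/39, 4/3, 7*E}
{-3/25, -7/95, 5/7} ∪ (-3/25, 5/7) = [-3/25, 5/7]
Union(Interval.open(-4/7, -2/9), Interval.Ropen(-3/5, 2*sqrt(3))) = Interval.Ropen(-3/5, 2*sqrt(3))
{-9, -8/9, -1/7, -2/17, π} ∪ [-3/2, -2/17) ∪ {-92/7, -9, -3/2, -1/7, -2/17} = {-92/7, -9, π} ∪ [-3/2, -2/17]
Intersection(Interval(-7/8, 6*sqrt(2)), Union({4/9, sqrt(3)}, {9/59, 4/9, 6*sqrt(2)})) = {9/59, 4/9, 6*sqrt(2), sqrt(3)}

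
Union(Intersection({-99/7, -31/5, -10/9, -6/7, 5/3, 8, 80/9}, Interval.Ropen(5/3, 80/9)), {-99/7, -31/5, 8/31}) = {-99/7, -31/5, 8/31, 5/3, 8}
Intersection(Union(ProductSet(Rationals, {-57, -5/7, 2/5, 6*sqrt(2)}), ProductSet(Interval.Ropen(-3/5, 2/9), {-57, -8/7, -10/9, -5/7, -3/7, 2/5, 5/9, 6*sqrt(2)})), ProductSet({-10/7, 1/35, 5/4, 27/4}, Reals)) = Union(ProductSet({1/35}, {-57, -8/7, -10/9, -5/7, -3/7, 2/5, 5/9, 6*sqrt(2)}), ProductSet({-10/7, 1/35, 5/4, 27/4}, {-57, -5/7, 2/5, 6*sqrt(2)}))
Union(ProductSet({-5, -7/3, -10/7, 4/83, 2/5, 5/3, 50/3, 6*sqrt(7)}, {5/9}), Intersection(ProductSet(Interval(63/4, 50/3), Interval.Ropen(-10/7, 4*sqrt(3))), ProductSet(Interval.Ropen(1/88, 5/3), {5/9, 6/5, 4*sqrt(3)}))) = ProductSet({-5, -7/3, -10/7, 4/83, 2/5, 5/3, 50/3, 6*sqrt(7)}, {5/9})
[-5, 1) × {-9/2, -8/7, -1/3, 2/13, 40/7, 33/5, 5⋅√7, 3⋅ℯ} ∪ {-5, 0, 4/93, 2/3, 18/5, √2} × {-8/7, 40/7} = ({-5, 0, 4/93, 2/3, 18/5, √2} × {-8/7, 40/7}) ∪ ([-5, 1) × {-9/2, -8/7, -1/3, 2/13, 40/7, 33/5, 5⋅√7, 3⋅ℯ})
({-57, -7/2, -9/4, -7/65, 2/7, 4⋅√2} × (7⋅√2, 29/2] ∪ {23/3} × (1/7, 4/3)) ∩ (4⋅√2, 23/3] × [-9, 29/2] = {23/3} × (1/7, 4/3)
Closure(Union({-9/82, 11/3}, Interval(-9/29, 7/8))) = Union({11/3}, Interval(-9/29, 7/8))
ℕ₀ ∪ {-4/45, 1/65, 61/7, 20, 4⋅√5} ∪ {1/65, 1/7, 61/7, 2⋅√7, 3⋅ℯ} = {-4/45, 1/65, 1/7, 61/7, 4⋅√5, 2⋅√7, 3⋅ℯ} ∪ ℕ₀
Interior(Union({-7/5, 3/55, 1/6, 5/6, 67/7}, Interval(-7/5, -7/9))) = Interval.open(-7/5, -7/9)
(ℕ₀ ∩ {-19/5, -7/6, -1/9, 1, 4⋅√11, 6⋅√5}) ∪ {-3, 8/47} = {-3, 8/47, 1}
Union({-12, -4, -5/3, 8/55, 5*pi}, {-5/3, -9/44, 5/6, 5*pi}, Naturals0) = Union({-12, -4, -5/3, -9/44, 8/55, 5/6, 5*pi}, Naturals0)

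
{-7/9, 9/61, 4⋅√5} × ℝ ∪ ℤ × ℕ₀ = (ℤ × ℕ₀) ∪ ({-7/9, 9/61, 4⋅√5} × ℝ)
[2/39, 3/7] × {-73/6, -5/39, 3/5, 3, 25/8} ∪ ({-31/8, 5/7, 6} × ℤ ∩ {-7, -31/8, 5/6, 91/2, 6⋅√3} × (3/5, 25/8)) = ({-31/8} × {1, 2, 3}) ∪ ([2/39, 3/7] × {-73/6, -5/39, 3/5, 3, 25/8})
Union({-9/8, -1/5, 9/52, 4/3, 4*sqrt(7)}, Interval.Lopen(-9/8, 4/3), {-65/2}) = Union({-65/2, 4*sqrt(7)}, Interval(-9/8, 4/3))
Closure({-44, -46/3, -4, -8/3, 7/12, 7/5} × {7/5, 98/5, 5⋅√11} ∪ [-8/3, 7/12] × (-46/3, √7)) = ([-8/3, 7/12] × [-46/3, √7]) ∪ ({-44, -46/3, -4, -8/3, 7/12, 7/5} × {7/5, 98/5, 5⋅√11})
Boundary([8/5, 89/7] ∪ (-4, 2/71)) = {-4, 2/71, 8/5, 89/7}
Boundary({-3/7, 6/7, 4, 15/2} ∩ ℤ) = {4}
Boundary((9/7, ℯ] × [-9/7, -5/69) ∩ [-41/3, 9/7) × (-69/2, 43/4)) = ∅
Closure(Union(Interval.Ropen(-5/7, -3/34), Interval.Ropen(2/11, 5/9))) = Union(Interval(-5/7, -3/34), Interval(2/11, 5/9))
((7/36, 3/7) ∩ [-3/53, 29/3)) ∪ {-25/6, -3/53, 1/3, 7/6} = {-25/6, -3/53, 7/6} ∪ (7/36, 3/7)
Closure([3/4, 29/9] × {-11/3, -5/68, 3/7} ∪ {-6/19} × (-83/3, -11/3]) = ({-6/19} × [-83/3, -11/3]) ∪ ([3/4, 29/9] × {-11/3, -5/68, 3/7})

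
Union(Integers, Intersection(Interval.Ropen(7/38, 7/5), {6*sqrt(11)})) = Integers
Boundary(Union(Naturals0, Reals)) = EmptySet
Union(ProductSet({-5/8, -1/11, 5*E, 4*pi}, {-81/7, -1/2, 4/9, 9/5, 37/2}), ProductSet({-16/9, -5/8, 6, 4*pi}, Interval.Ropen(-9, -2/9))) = Union(ProductSet({-16/9, -5/8, 6, 4*pi}, Interval.Ropen(-9, -2/9)), ProductSet({-5/8, -1/11, 5*E, 4*pi}, {-81/7, -1/2, 4/9, 9/5, 37/2}))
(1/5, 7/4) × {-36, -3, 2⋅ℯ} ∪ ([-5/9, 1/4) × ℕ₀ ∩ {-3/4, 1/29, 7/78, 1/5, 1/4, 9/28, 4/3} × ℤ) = ({1/29, 7/78, 1/5} × ℕ₀) ∪ ((1/5, 7/4) × {-36, -3, 2⋅ℯ})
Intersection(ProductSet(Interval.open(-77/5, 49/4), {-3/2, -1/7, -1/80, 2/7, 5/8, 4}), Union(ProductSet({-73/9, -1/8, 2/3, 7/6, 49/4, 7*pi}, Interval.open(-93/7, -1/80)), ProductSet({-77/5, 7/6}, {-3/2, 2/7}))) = Union(ProductSet({7/6}, {-3/2, 2/7}), ProductSet({-73/9, -1/8, 2/3, 7/6}, {-3/2, -1/7}))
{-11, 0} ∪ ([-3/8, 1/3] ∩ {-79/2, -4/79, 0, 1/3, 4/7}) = {-11, -4/79, 0, 1/3}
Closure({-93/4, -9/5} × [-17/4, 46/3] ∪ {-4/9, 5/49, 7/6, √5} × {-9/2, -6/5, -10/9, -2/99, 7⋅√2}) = ({-93/4, -9/5} × [-17/4, 46/3]) ∪ ({-4/9, 5/49, 7/6, √5} × {-9/2, -6/5, -10/9, -2/99, 7⋅√2})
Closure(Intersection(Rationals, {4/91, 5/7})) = {4/91, 5/7}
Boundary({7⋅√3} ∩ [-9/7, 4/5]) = ∅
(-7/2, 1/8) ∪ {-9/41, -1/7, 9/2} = (-7/2, 1/8) ∪ {9/2}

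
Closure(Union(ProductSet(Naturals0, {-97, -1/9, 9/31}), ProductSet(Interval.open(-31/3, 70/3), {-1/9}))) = Union(ProductSet(Interval(-31/3, 70/3), {-1/9}), ProductSet(Naturals0, {-97, -1/9, 9/31}))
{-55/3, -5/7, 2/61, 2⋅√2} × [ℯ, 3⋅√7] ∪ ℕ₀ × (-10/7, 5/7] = (ℕ₀ × (-10/7, 5/7]) ∪ ({-55/3, -5/7, 2/61, 2⋅√2} × [ℯ, 3⋅√7])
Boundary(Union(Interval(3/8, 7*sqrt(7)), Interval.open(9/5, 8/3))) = {3/8, 7*sqrt(7)}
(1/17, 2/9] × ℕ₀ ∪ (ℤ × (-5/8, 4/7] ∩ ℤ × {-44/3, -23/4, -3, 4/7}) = (ℤ × {4/7}) ∪ ((1/17, 2/9] × ℕ₀)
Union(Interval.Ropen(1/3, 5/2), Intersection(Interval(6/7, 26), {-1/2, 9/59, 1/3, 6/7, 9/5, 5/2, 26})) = Union({26}, Interval(1/3, 5/2))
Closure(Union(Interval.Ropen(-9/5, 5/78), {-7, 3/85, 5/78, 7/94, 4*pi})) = Union({-7, 7/94, 4*pi}, Interval(-9/5, 5/78))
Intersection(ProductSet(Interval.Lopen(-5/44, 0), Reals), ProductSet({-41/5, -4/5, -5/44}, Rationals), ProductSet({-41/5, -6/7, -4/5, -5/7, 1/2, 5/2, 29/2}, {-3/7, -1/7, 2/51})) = EmptySet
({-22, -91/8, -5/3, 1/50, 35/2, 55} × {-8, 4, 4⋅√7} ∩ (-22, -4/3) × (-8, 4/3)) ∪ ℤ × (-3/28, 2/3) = ℤ × (-3/28, 2/3)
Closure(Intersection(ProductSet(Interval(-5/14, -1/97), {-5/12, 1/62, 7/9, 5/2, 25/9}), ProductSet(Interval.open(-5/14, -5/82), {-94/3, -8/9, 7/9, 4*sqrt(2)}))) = ProductSet(Interval(-5/14, -5/82), {7/9})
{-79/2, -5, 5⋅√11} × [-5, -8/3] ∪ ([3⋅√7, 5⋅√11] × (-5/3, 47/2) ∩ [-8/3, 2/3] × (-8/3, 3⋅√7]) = {-79/2, -5, 5⋅√11} × [-5, -8/3]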